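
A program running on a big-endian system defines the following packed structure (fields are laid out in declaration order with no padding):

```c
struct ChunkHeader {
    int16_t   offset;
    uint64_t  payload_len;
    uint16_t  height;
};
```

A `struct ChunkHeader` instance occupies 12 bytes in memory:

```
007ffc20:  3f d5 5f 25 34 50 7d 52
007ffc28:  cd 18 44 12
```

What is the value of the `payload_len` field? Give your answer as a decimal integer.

6855943528046054680

`payload_len` follows `offset` (2 bytes), so it starts at byte offset 2 and occupies 8 bytes.
Bytes at offsets 2..9: 5F 25 34 50 7D 52 CD 18.
Big-endian stores the most-significant byte at the lowest address.
The bytes are already most-significant first: 0x5F2534507D52CD18.
0x5F2534507D52CD18 = 6855943528046054680.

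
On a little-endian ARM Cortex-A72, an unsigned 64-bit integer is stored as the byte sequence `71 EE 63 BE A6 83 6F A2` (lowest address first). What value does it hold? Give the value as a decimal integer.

Little-endian stores the least-significant byte at the lowest address.
Reassemble most-significant byte first: A2 6F 83 A6 BE 63 EE 71 → 0xA26F83A6BE63EE71.
0xA26F83A6BE63EE71 = 11704718708741238385.

11704718708741238385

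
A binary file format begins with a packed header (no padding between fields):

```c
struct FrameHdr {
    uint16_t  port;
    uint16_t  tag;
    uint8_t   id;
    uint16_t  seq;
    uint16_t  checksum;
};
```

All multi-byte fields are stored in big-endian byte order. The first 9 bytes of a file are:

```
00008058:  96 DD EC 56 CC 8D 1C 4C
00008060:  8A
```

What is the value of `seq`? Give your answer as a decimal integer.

`seq` follows `port` (2 B), `tag` (2 B), `id` (1 B), so it starts at offset 2 + 2 + 1 = 5 and occupies 2 bytes.
Bytes at offsets 5..6: 8D 1C.
In big-endian order the high byte comes first in memory.
The bytes are already most-significant first: 0x8D1C.
0x8D1C = 36124.

36124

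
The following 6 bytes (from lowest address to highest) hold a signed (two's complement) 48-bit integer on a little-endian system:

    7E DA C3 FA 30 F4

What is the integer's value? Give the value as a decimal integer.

In little-endian order the low byte comes first in memory.
Reassemble most-significant byte first: F4 30 FA C3 DA 7E → 0xF430FAC3DA7E.
Top bit is set, so as a signed 48-bit value this is 0xF430FAC3DA7E − 2^48 = -12983773963650.

-12983773963650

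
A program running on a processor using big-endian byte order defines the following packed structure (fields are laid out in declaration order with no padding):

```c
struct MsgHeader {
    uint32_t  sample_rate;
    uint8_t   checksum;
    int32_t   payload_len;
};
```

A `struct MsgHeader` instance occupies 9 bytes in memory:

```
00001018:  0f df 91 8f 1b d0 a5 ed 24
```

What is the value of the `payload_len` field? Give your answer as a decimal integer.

-794432220

`payload_len` follows `sample_rate` (4 B), `checksum` (1 B), so it starts at offset 4 + 1 = 5 and occupies 4 bytes.
Bytes at offsets 5..8: D0 A5 ED 24.
Big-endian: lowest address holds the most-significant byte.
The bytes are already most-significant first: 0xD0A5ED24.
Top bit is set, so as a signed 32-bit value this is 0xD0A5ED24 − 2^32 = -794432220.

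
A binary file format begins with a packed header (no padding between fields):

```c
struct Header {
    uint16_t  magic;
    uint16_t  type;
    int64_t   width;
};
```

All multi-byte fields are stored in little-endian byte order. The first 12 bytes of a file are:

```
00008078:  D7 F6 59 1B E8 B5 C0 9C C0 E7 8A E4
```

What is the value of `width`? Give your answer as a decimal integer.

-1978514271826299416

`width` follows `magic` (2 B), `type` (2 B), so it starts at offset 2 + 2 = 4 and occupies 8 bytes.
Bytes at offsets 4..11: E8 B5 C0 9C C0 E7 8A E4.
Little-endian stores the least-significant byte at the lowest address.
Reassemble most-significant byte first: E4 8A E7 C0 9C C0 B5 E8 → 0xE48AE7C09CC0B5E8.
Top bit is set, so as a signed 64-bit value this is 0xE48AE7C09CC0B5E8 − 2^64 = -1978514271826299416.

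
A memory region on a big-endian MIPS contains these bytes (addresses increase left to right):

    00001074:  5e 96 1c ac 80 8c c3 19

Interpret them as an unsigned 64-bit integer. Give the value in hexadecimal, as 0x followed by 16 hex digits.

0x5E961CAC808CC319

In big-endian order the high byte comes first in memory.
The bytes are already most-significant first: 0x5E961CAC808CC319.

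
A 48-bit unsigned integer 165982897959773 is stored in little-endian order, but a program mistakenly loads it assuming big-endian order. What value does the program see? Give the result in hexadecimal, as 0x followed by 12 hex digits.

0x5DF3ABE7F596

165982897959773 in 48-bit hexadecimal is 0x96F5E7ABF35D.
Stored little-endian, the bytes at ascending addresses are 5D F3 AB E7 F5 96.
Read back as big-endian, the last byte is least significant, giving 0x5DF3ABE7F596.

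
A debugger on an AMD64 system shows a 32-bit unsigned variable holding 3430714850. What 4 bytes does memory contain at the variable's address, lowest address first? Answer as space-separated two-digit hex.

E2 8D 7C CC

3430714850 in hexadecimal, padded to 32 bits, is 0xCC7C8DE2.
Split into bytes (most-significant first): CC 7C 8D E2.
In little-endian order the low byte comes first in memory.
So at ascending addresses the bytes are E2 8D 7C CC.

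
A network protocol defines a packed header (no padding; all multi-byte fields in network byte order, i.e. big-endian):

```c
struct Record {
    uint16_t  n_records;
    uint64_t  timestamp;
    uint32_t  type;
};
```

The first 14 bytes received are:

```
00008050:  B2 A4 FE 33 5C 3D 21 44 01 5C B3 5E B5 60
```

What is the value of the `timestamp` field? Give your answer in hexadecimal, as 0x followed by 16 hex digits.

`timestamp` follows `n_records` (2 bytes), so it starts at byte offset 2 and occupies 8 bytes.
Bytes at offsets 2..9: FE 33 5C 3D 21 44 01 5C.
Big-endian stores the most-significant byte at the lowest address.
The bytes are already most-significant first: 0xFE335C3D2144015C.

0xFE335C3D2144015C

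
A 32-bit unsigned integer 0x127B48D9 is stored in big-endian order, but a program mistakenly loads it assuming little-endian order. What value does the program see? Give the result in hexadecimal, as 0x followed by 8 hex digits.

0xD9487B12

Stored big-endian, the bytes at ascending addresses are 12 7B 48 D9.
Read back as little-endian, the first byte is least significant, giving 0xD9487B12.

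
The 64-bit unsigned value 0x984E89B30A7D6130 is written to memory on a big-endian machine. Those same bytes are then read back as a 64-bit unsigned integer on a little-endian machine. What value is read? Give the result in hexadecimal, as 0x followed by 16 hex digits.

Stored big-endian, the bytes at ascending addresses are 98 4E 89 B3 0A 7D 61 30.
Read back as little-endian, the first byte is least significant, giving 0x30617D0AB3894E98.

0x30617D0AB3894E98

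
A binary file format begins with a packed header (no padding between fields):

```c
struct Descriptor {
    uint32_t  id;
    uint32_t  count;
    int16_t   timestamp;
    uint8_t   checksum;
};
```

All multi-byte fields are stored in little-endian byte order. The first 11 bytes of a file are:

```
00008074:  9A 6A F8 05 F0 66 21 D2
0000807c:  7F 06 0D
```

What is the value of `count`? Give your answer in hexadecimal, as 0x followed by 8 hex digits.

`count` follows `id` (4 bytes), so it starts at byte offset 4 and occupies 4 bytes.
Bytes at offsets 4..7: F0 66 21 D2.
Little-endian stores the least-significant byte at the lowest address.
Reassemble most-significant byte first: D2 21 66 F0 → 0xD22166F0.

0xD22166F0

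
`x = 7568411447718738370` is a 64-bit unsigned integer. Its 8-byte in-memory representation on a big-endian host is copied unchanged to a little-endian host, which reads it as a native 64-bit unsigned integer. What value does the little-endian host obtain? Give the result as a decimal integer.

14013309570888632425

7568411447718738370 in 64-bit hexadecimal is 0x6908661CCF4679C2.
Stored big-endian, the bytes at ascending addresses are 69 08 66 1C CF 46 79 C2.
Read back as little-endian, the first byte is least significant, giving 0xC27946CF1C660869.
0xC27946CF1C660869 = 14013309570888632425.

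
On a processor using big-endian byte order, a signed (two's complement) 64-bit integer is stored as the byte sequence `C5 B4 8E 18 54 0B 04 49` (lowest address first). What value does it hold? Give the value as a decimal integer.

-4200576317289462711

In big-endian order the high byte comes first in memory.
The bytes are already most-significant first: 0xC5B48E18540B0449.
Top bit is set, so as a signed 64-bit value this is 0xC5B48E18540B0449 − 2^64 = -4200576317289462711.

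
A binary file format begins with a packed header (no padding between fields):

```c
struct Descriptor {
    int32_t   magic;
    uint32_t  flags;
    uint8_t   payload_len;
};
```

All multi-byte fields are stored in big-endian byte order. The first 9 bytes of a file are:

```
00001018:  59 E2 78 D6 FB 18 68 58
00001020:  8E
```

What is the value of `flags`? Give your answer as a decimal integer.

`flags` follows `magic` (4 bytes), so it starts at byte offset 4 and occupies 4 bytes.
Bytes at offsets 4..7: FB 18 68 58.
Big-endian stores the most-significant byte at the lowest address.
The bytes are already most-significant first: 0xFB186858.
0xFB186858 = 4212680792.

4212680792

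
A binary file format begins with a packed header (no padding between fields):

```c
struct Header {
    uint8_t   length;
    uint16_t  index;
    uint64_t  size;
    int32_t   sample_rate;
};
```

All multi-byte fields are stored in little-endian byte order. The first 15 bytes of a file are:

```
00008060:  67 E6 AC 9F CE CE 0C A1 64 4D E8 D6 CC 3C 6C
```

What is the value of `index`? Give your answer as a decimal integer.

44262

`index` follows `length` (1 byte), so it starts at byte offset 1 and occupies 2 bytes.
Bytes at offsets 1..2: E6 AC.
Little-endian: lowest address holds the least-significant byte.
Reassemble most-significant byte first: AC E6 → 0xACE6.
0xACE6 = 44262.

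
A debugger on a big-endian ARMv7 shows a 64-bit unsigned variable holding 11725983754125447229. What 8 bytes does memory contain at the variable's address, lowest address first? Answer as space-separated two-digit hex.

A2 BB 10 18 F2 A6 10 3D

11725983754125447229 in hexadecimal, padded to 64 bits, is 0xA2BB1018F2A6103D.
Split into bytes (most-significant first): A2 BB 10 18 F2 A6 10 3D.
Big-endian: lowest address holds the most-significant byte.
So the memory order matches the most-significant-first order: A2 BB 10 18 F2 A6 10 3D.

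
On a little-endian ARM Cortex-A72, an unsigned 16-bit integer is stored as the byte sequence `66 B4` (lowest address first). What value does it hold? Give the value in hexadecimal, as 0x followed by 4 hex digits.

0xB466

Little-endian stores the least-significant byte at the lowest address.
Reassemble most-significant byte first: B4 66 → 0xB466.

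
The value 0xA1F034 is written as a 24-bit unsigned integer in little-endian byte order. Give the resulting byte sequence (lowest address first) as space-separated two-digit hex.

34 F0 A1

Split into bytes (most-significant first): A1 F0 34.
Little-endian: lowest address holds the least-significant byte.
So at ascending addresses the bytes are 34 F0 A1.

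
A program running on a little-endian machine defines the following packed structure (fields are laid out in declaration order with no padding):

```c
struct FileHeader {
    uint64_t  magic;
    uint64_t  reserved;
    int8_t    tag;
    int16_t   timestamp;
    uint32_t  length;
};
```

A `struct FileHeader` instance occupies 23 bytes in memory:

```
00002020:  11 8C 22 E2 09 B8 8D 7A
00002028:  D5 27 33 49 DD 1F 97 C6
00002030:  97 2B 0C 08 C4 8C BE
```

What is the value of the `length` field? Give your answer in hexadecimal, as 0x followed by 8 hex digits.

0xBE8CC408

`length` follows `magic` (8 B), `reserved` (8 B), `tag` (1 B), `timestamp` (2 B), so it starts at offset 8 + 8 + 1 + 2 = 19 and occupies 4 bytes.
Bytes at offsets 19..22: 08 C4 8C BE.
Little-endian stores the least-significant byte at the lowest address.
Reassemble most-significant byte first: BE 8C C4 08 → 0xBE8CC408.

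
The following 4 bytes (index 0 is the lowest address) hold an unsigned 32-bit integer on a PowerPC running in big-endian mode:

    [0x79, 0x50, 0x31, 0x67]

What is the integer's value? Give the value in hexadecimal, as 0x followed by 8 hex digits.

0x79503167

Big-endian: lowest address holds the most-significant byte.
The bytes are already most-significant first: 0x79503167.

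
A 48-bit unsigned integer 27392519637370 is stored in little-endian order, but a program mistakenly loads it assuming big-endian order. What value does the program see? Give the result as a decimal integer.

134180815104280

27392519637370 in 48-bit hexadecimal is 0x18E9D167097A.
Stored little-endian, the bytes at ascending addresses are 7A 09 67 D1 E9 18.
Read back as big-endian, the last byte is least significant, giving 0x7A0967D1E918.
0x7A0967D1E918 = 134180815104280.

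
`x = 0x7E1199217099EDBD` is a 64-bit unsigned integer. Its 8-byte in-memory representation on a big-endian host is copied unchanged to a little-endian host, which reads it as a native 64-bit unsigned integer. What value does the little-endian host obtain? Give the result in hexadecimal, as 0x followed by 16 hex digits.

Stored big-endian, the bytes at ascending addresses are 7E 11 99 21 70 99 ED BD.
Read back as little-endian, the first byte is least significant, giving 0xBDED99702199117E.

0xBDED99702199117E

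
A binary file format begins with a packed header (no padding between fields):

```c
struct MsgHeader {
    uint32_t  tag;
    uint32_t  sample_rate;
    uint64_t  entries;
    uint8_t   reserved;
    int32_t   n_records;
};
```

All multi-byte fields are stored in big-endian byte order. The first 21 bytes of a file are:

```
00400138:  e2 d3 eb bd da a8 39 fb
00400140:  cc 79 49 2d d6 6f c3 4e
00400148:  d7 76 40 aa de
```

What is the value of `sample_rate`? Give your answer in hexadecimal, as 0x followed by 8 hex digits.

`sample_rate` follows `tag` (4 bytes), so it starts at byte offset 4 and occupies 4 bytes.
Bytes at offsets 4..7: DA A8 39 FB.
Big-endian: lowest address holds the most-significant byte.
The bytes are already most-significant first: 0xDAA839FB.

0xDAA839FB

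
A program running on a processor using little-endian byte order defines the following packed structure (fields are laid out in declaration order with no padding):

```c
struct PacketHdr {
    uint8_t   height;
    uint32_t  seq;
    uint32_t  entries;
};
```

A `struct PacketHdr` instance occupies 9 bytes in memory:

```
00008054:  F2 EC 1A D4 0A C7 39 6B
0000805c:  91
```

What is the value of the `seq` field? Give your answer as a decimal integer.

`seq` follows `height` (1 byte), so it starts at byte offset 1 and occupies 4 bytes.
Bytes at offsets 1..4: EC 1A D4 0A.
In little-endian order the low byte comes first in memory.
Reassemble most-significant byte first: 0A D4 1A EC → 0x0AD41AEC.
0x0AD41AEC = 181672684.

181672684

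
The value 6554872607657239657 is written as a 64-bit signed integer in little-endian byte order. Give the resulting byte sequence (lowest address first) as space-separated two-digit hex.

6554872607657239657 in hexadecimal, padded to 64 bits, is 0x5AF795E84F592469.
Split into bytes (most-significant first): 5A F7 95 E8 4F 59 24 69.
Little-endian stores the least-significant byte at the lowest address.
So at ascending addresses the bytes are 69 24 59 4F E8 95 F7 5A.

69 24 59 4F E8 95 F7 5A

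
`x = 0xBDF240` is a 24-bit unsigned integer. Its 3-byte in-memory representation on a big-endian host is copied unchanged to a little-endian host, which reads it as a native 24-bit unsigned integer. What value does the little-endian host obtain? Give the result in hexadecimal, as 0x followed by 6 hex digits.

0x40F2BD

Stored big-endian, the bytes at ascending addresses are BD F2 40.
Read back as little-endian, the first byte is least significant, giving 0x40F2BD.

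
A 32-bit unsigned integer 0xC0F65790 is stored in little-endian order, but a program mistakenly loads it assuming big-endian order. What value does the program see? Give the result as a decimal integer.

Stored little-endian, the bytes at ascending addresses are 90 57 F6 C0.
Read back as big-endian, the last byte is least significant, giving 0x9057F6C0.
0x9057F6C0 = 2421683904.

2421683904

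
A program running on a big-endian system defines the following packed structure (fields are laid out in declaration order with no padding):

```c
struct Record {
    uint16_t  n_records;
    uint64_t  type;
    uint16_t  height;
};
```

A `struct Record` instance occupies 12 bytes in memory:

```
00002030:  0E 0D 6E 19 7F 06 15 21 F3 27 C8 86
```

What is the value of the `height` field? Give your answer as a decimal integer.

51334

`height` follows `n_records` (2 B), `type` (8 B), so it starts at offset 2 + 8 = 10 and occupies 2 bytes.
Bytes at offsets 10..11: C8 86.
In big-endian order the high byte comes first in memory.
The bytes are already most-significant first: 0xC886.
0xC886 = 51334.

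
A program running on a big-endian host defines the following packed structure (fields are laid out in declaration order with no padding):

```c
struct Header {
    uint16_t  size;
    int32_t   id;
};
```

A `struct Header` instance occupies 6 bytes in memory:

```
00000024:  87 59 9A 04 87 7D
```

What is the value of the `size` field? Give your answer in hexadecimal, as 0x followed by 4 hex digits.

0x8759

`size` is the first field, at byte offset 0, occupying 2 bytes.
Bytes at offsets 0..1: 87 59.
In big-endian order the high byte comes first in memory.
The bytes are already most-significant first: 0x8759.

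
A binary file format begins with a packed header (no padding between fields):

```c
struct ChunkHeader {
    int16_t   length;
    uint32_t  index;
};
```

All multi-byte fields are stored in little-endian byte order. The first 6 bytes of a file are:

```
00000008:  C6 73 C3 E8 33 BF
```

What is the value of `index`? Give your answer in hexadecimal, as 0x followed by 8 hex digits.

`index` follows `length` (2 bytes), so it starts at byte offset 2 and occupies 4 bytes.
Bytes at offsets 2..5: C3 E8 33 BF.
Little-endian: lowest address holds the least-significant byte.
Reassemble most-significant byte first: BF 33 E8 C3 → 0xBF33E8C3.

0xBF33E8C3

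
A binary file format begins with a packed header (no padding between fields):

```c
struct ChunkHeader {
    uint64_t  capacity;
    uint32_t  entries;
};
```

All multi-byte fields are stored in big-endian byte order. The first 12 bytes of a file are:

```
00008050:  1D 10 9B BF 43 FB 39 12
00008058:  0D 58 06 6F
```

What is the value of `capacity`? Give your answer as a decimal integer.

2094345072508877074

`capacity` is the first field, at byte offset 0, occupying 8 bytes.
Bytes at offsets 0..7: 1D 10 9B BF 43 FB 39 12.
Big-endian: lowest address holds the most-significant byte.
The bytes are already most-significant first: 0x1D109BBF43FB3912.
0x1D109BBF43FB3912 = 2094345072508877074.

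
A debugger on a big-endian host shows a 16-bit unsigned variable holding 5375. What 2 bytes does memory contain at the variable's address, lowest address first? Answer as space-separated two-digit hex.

14 FF

5375 in hexadecimal, padded to 16 bits, is 0x14FF.
Split into bytes (most-significant first): 14 FF.
Big-endian: lowest address holds the most-significant byte.
So the memory order matches the most-significant-first order: 14 FF.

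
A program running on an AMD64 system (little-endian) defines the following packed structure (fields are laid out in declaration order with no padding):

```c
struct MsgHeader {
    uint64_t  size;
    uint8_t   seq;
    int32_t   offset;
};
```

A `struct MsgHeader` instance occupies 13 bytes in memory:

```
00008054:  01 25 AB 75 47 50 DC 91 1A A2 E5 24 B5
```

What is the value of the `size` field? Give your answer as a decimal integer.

10510363898222945537

`size` is the first field, at byte offset 0, occupying 8 bytes.
Bytes at offsets 0..7: 01 25 AB 75 47 50 DC 91.
Little-endian: lowest address holds the least-significant byte.
Reassemble most-significant byte first: 91 DC 50 47 75 AB 25 01 → 0x91DC504775AB2501.
0x91DC504775AB2501 = 10510363898222945537.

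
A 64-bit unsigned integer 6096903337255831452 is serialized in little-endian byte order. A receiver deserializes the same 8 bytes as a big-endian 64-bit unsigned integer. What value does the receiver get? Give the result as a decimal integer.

6096903337255831452 in 64-bit hexadecimal is 0x549C8D484F07079C.
Stored little-endian, the bytes at ascending addresses are 9C 07 07 4F 48 8D 9C 54.
Read back as big-endian, the last byte is least significant, giving 0x9C07074F488D9C54.
0x9C07074F488D9C54 = 11242963031854783572.

11242963031854783572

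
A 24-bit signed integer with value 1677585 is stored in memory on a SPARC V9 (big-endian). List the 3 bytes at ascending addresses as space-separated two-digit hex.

19 99 11

1677585 in hexadecimal, padded to 24 bits, is 0x199911.
Split into bytes (most-significant first): 19 99 11.
Big-endian: lowest address holds the most-significant byte.
So the memory order matches the most-significant-first order: 19 99 11.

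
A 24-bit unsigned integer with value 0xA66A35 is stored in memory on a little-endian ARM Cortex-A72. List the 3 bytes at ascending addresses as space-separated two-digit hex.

Split into bytes (most-significant first): A6 6A 35.
Little-endian: lowest address holds the least-significant byte.
So at ascending addresses the bytes are 35 6A A6.

35 6A A6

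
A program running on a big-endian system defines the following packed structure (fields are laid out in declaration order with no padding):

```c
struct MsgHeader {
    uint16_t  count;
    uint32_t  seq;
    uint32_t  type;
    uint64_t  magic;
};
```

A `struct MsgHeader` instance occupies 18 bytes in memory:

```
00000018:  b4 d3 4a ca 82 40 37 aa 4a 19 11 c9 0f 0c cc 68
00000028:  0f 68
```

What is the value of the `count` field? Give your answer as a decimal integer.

`count` is the first field, at byte offset 0, occupying 2 bytes.
Bytes at offsets 0..1: B4 D3.
Big-endian: lowest address holds the most-significant byte.
The bytes are already most-significant first: 0xB4D3.
0xB4D3 = 46291.

46291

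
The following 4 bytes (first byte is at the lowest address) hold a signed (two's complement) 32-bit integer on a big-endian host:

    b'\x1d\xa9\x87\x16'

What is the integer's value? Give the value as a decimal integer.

497649430

Big-endian: lowest address holds the most-significant byte.
The bytes are already most-significant first: 0x1DA98716.
0x1DA98716 = 497649430.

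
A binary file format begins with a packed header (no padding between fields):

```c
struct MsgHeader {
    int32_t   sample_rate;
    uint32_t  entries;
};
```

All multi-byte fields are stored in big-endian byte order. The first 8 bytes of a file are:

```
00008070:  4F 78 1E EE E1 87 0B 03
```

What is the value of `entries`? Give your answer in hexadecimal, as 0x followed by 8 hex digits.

`entries` follows `sample_rate` (4 bytes), so it starts at byte offset 4 and occupies 4 bytes.
Bytes at offsets 4..7: E1 87 0B 03.
Big-endian: lowest address holds the most-significant byte.
The bytes are already most-significant first: 0xE1870B03.

0xE1870B03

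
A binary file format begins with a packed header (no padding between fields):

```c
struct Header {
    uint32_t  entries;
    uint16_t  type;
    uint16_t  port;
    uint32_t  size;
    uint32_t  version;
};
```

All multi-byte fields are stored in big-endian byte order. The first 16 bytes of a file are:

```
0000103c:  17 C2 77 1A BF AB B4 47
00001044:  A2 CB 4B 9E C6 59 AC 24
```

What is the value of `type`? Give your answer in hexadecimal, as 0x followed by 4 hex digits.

0xBFAB

`type` follows `entries` (4 bytes), so it starts at byte offset 4 and occupies 2 bytes.
Bytes at offsets 4..5: BF AB.
Big-endian stores the most-significant byte at the lowest address.
The bytes are already most-significant first: 0xBFAB.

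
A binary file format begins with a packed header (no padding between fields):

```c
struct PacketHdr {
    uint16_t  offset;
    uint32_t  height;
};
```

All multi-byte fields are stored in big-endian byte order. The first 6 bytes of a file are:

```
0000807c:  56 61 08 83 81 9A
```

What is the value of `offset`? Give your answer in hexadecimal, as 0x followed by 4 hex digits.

0x5661

`offset` is the first field, at byte offset 0, occupying 2 bytes.
Bytes at offsets 0..1: 56 61.
Big-endian: lowest address holds the most-significant byte.
The bytes are already most-significant first: 0x5661.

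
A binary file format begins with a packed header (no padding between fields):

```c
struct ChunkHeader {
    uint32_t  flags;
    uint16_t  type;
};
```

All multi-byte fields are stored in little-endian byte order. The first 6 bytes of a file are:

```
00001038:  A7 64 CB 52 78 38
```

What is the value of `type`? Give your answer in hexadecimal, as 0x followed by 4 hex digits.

0x3878

`type` follows `flags` (4 bytes), so it starts at byte offset 4 and occupies 2 bytes.
Bytes at offsets 4..5: 78 38.
In little-endian order the low byte comes first in memory.
Reassemble most-significant byte first: 38 78 → 0x3878.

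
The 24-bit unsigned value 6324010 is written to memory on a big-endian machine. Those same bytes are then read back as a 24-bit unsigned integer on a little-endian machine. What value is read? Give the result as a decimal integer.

6324010 in 24-bit hexadecimal is 0x607F2A.
Stored big-endian, the bytes at ascending addresses are 60 7F 2A.
Read back as little-endian, the first byte is least significant, giving 0x2A7F60.
0x2A7F60 = 2785120.

2785120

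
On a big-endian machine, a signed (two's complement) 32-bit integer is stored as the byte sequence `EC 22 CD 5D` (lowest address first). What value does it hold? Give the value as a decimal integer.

-333263523

Big-endian stores the most-significant byte at the lowest address.
The bytes are already most-significant first: 0xEC22CD5D.
Top bit is set, so as a signed 32-bit value this is 0xEC22CD5D − 2^32 = -333263523.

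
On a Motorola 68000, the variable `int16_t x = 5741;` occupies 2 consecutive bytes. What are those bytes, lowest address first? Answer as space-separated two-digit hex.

5741 in hexadecimal, padded to 16 bits, is 0x166D.
Split into bytes (most-significant first): 16 6D.
Big-endian: lowest address holds the most-significant byte.
So the memory order matches the most-significant-first order: 16 6D.

16 6D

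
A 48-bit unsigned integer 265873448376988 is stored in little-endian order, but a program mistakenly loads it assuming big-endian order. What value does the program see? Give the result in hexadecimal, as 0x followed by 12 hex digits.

265873448376988 in 48-bit hexadecimal is 0xF1CF7C721A9C.
Stored little-endian, the bytes at ascending addresses are 9C 1A 72 7C CF F1.
Read back as big-endian, the last byte is least significant, giving 0x9C1A727CCFF1.

0x9C1A727CCFF1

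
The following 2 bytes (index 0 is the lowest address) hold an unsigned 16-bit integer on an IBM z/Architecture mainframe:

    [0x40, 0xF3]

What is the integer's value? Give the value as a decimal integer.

16627

Big-endian: lowest address holds the most-significant byte.
The bytes are already most-significant first: 0x40F3.
0x40F3 = 16627.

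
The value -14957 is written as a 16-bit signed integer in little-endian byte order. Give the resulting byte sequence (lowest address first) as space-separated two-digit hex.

Two's complement of -14957 in 16 bits: 14957 = 0x3A6D; invert → 0xC592; add 1 → 0xC593.
Split into bytes (most-significant first): C5 93.
Little-endian: lowest address holds the least-significant byte.
So at ascending addresses the bytes are 93 C5.

93 C5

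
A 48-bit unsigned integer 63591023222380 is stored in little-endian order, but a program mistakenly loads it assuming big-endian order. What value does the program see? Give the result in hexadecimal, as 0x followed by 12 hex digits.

0x6C9E59F0D539

63591023222380 in 48-bit hexadecimal is 0x39D5F0599E6C.
Stored little-endian, the bytes at ascending addresses are 6C 9E 59 F0 D5 39.
Read back as big-endian, the last byte is least significant, giving 0x6C9E59F0D539.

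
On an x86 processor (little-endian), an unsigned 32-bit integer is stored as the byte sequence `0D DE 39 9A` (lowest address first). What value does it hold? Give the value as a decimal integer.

Little-endian: lowest address holds the least-significant byte.
Reassemble most-significant byte first: 9A 39 DE 0D → 0x9A39DE0D.
0x9A39DE0D = 2587483661.

2587483661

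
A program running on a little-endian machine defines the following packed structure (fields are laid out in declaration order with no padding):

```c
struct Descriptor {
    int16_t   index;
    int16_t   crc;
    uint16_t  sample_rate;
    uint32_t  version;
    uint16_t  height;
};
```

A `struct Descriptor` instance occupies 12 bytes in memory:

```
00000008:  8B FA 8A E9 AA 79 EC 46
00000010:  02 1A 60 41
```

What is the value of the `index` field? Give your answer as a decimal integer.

-1397

`index` is the first field, at byte offset 0, occupying 2 bytes.
Bytes at offsets 0..1: 8B FA.
Little-endian: lowest address holds the least-significant byte.
Reassemble most-significant byte first: FA 8B → 0xFA8B.
Top bit is set, so as a signed 16-bit value this is 0xFA8B − 2^16 = -1397.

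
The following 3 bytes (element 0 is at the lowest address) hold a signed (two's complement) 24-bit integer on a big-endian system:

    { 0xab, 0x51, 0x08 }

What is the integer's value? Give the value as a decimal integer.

In big-endian order the high byte comes first in memory.
The bytes are already most-significant first: 0xAB5108.
Top bit is set, so as a signed 24-bit value this is 0xAB5108 − 2^24 = -5549816.

-5549816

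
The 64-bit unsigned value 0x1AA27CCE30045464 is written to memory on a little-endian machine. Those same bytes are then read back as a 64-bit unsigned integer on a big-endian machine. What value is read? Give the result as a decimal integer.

Stored little-endian, the bytes at ascending addresses are 64 54 04 30 CE 7C A2 1A.
Read back as big-endian, the last byte is least significant, giving 0x64540430CE7CA21A.
0x64540430CE7CA21A = 7229407909505704474.

7229407909505704474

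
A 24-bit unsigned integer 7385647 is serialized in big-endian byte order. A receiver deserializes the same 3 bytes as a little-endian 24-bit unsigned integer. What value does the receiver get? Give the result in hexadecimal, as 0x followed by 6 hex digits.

7385647 in 24-bit hexadecimal is 0x70B22F.
Stored big-endian, the bytes at ascending addresses are 70 B2 2F.
Read back as little-endian, the first byte is least significant, giving 0x2FB270.

0x2FB270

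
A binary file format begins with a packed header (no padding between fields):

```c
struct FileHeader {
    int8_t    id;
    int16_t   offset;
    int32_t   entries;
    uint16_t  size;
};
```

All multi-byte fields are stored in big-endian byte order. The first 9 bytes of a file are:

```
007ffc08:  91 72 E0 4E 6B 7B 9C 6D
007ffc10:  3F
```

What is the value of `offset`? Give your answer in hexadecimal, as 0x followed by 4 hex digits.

0x72E0

`offset` follows `id` (1 byte), so it starts at byte offset 1 and occupies 2 bytes.
Bytes at offsets 1..2: 72 E0.
In big-endian order the high byte comes first in memory.
The bytes are already most-significant first: 0x72E0.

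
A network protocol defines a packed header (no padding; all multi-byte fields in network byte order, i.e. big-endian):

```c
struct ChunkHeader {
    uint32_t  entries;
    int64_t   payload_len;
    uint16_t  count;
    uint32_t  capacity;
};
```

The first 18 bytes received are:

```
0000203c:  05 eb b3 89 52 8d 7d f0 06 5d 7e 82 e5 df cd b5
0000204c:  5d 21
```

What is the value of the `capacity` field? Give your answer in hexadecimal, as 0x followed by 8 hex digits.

`capacity` follows `entries` (4 B), `payload_len` (8 B), `count` (2 B), so it starts at offset 4 + 8 + 2 = 14 and occupies 4 bytes.
Bytes at offsets 14..17: CD B5 5D 21.
Big-endian stores the most-significant byte at the lowest address.
The bytes are already most-significant first: 0xCDB55D21.

0xCDB55D21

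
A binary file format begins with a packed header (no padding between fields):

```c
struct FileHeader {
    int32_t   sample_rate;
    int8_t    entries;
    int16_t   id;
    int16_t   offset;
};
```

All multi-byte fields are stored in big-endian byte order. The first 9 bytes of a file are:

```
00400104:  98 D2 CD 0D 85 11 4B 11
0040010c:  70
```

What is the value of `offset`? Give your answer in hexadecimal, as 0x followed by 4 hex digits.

0x1170

`offset` follows `sample_rate` (4 B), `entries` (1 B), `id` (2 B), so it starts at offset 4 + 1 + 2 = 7 and occupies 2 bytes.
Bytes at offsets 7..8: 11 70.
Big-endian stores the most-significant byte at the lowest address.
The bytes are already most-significant first: 0x1170.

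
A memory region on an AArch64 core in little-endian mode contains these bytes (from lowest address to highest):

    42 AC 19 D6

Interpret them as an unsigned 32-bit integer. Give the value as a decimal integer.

In little-endian order the low byte comes first in memory.
Reassemble most-significant byte first: D6 19 AC 42 → 0xD619AC42.
0xD619AC42 = 3592006722.

3592006722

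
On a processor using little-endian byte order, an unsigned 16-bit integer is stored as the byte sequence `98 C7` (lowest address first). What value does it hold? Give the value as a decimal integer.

In little-endian order the low byte comes first in memory.
Reassemble most-significant byte first: C7 98 → 0xC798.
0xC798 = 51096.

51096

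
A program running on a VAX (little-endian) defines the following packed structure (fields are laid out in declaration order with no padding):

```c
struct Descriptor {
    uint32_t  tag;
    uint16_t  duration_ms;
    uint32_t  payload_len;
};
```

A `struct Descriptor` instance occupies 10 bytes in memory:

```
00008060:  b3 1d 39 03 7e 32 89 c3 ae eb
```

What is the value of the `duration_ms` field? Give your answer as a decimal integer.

12926

`duration_ms` follows `tag` (4 bytes), so it starts at byte offset 4 and occupies 2 bytes.
Bytes at offsets 4..5: 7E 32.
Little-endian stores the least-significant byte at the lowest address.
Reassemble most-significant byte first: 32 7E → 0x327E.
0x327E = 12926.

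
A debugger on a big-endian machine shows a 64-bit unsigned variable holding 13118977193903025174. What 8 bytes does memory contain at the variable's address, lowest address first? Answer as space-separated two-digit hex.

B6 0F F8 40 23 0A 6C 16

13118977193903025174 in hexadecimal, padded to 64 bits, is 0xB60FF840230A6C16.
Split into bytes (most-significant first): B6 0F F8 40 23 0A 6C 16.
Big-endian: lowest address holds the most-significant byte.
So the memory order matches the most-significant-first order: B6 0F F8 40 23 0A 6C 16.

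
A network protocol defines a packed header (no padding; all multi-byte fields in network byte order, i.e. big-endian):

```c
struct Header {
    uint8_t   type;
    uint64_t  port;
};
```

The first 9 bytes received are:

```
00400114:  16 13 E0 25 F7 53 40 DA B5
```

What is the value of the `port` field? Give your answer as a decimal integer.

1432186425687726773

`port` follows `type` (1 byte), so it starts at byte offset 1 and occupies 8 bytes.
Bytes at offsets 1..8: 13 E0 25 F7 53 40 DA B5.
Big-endian stores the most-significant byte at the lowest address.
The bytes are already most-significant first: 0x13E025F75340DAB5.
0x13E025F75340DAB5 = 1432186425687726773.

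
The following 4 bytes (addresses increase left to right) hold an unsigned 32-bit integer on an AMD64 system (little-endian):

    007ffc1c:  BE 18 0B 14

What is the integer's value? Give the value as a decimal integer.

In little-endian order the low byte comes first in memory.
Reassemble most-significant byte first: 14 0B 18 BE → 0x140B18BE.
0x140B18BE = 336271550.

336271550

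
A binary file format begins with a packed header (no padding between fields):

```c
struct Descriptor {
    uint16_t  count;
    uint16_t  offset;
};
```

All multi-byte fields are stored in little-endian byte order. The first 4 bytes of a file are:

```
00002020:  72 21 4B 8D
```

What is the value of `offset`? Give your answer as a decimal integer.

36171

`offset` follows `count` (2 bytes), so it starts at byte offset 2 and occupies 2 bytes.
Bytes at offsets 2..3: 4B 8D.
Little-endian stores the least-significant byte at the lowest address.
Reassemble most-significant byte first: 8D 4B → 0x8D4B.
0x8D4B = 36171.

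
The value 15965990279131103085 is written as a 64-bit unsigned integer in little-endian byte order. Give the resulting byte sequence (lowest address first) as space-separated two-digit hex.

6D FF F2 42 91 97 92 DD

15965990279131103085 in hexadecimal, padded to 64 bits, is 0xDD92979142F2FF6D.
Split into bytes (most-significant first): DD 92 97 91 42 F2 FF 6D.
In little-endian order the low byte comes first in memory.
So at ascending addresses the bytes are 6D FF F2 42 91 97 92 DD.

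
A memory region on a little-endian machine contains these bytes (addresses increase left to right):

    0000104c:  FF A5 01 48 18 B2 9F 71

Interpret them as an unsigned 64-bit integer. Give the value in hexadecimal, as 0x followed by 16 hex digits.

0x719FB2184801A5FF

Little-endian stores the least-significant byte at the lowest address.
Reassemble most-significant byte first: 71 9F B2 18 48 01 A5 FF → 0x719FB2184801A5FF.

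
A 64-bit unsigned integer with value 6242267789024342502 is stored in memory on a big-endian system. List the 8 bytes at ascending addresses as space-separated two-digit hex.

6242267789024342502 in hexadecimal, padded to 64 bits, is 0x56A0FD7B2DA8B1E6.
Split into bytes (most-significant first): 56 A0 FD 7B 2D A8 B1 E6.
Big-endian stores the most-significant byte at the lowest address.
So the memory order matches the most-significant-first order: 56 A0 FD 7B 2D A8 B1 E6.

56 A0 FD 7B 2D A8 B1 E6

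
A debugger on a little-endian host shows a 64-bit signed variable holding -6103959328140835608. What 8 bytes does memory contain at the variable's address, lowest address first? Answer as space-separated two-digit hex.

E8 C4 BB CA 54 61 4A AB

Two's complement of -6103959328140835608 in 64 bits: 6103959328140835608 = 0x54B59EAB35443B18; invert → 0xAB4A6154CABBC4E7; add 1 → 0xAB4A6154CABBC4E8.
Split into bytes (most-significant first): AB 4A 61 54 CA BB C4 E8.
Little-endian stores the least-significant byte at the lowest address.
So at ascending addresses the bytes are E8 C4 BB CA 54 61 4A AB.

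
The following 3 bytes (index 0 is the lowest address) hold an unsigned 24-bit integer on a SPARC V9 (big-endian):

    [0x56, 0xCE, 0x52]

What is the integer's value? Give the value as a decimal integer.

Big-endian: lowest address holds the most-significant byte.
The bytes are already most-significant first: 0x56CE52.
0x56CE52 = 5688914.

5688914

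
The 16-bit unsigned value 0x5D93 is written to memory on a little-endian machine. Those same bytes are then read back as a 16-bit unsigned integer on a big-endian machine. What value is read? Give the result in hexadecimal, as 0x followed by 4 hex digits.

Stored little-endian, the bytes at ascending addresses are 93 5D.
Read back as big-endian, the last byte is least significant, giving 0x935D.

0x935D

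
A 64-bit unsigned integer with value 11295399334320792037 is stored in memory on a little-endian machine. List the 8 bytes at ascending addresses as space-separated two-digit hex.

11295399334320792037 in hexadecimal, padded to 64 bits, is 0x9CC151D9565FE1E5.
Split into bytes (most-significant first): 9C C1 51 D9 56 5F E1 E5.
Little-endian stores the least-significant byte at the lowest address.
So at ascending addresses the bytes are E5 E1 5F 56 D9 51 C1 9C.

E5 E1 5F 56 D9 51 C1 9C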